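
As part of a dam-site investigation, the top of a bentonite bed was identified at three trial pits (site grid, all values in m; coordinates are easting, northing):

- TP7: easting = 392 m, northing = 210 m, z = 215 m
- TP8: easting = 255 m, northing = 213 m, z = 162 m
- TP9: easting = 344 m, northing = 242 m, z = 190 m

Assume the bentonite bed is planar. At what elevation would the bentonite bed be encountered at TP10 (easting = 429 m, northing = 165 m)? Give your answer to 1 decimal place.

Two edge vectors: TP7→TP8 = (-137, 3, -53), TP7→TP9 = (-48, 32, -25).
Normal n = (TP7→TP8) × (TP7→TP9) = (1621, -881, -4240).
So ∂z/∂easting = −n_x/n_z = 0.38231 and ∂z/∂northing = −n_y/n_z = −0.20778.
Intercept c from TP7: 215 − 149.87 + 43.63 = 108.77.
At (429, 165): z = 164.0 − 34.3 + 108.77 = 238.5 m.

238.5 m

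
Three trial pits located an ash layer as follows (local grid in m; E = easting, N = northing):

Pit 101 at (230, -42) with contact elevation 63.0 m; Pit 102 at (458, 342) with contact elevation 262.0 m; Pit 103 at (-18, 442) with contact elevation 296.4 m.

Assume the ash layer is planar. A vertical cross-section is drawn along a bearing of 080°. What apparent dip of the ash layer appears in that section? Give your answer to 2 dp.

Two edge vectors: Pit 101→Pit 102 = (228, 384, 199), Pit 101→Pit 103 = (-248, 484, 233.4).
Normal n = (Pit 101→Pit 102) × (Pit 101→Pit 103) = (-6690.4, -102567.2, 205584).
So ∂z/∂E = −n_x/n_z = 0.03254 and ∂z/∂N = −n_y/n_z = 0.49891.
Unit vector along 080° is (sin 80°, cos 80°) = (0.9848, 0.1736).
Slope in that direction = a·(0.9848) + b·(0.1736) = 0.11868.
Apparent dip = arctan|0.11868| = 6.77° (true dip is 26.6°, so apparent ≤ true as expected).

6.77°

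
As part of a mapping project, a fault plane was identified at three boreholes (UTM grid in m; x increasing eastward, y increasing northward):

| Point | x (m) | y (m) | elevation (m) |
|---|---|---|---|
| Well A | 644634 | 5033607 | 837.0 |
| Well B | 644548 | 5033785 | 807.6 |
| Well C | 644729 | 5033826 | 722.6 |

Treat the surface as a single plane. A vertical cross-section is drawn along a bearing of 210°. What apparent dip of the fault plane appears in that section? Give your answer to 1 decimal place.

26.6°

Let the plane be z = a·x + b·y + c.
Well B−Well A: −86a + 178b = −29.4;  Well C−Well A: 95a + 219b = −114.4.
Solving gives a = −0.38956, b = −0.35339.
Unit vector along 210° is (sin 210°, cos 210°) = (-0.5000, -0.8660).
Slope in that direction = a·(-0.5000) + b·(-0.8660) = 0.50082.
Apparent dip = arctan|0.50082| = 26.6° (true dip is 27.7°, so apparent ≤ true as expected).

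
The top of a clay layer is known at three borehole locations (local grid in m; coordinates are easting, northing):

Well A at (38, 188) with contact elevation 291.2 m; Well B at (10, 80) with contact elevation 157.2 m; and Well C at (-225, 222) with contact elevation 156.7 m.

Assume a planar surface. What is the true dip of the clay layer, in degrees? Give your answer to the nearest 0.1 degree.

51.4°

Let the plane be z = a·easting + b·northing + c.
Well B−Well A: −28a − 108b = −134;  Well C−Well A: −263a + 34b = −134.5.
Solving gives a = 0.65002, b = 1.07222.
Gradient magnitude |∇z| = √(a² + b²) = √(0.42253 + 1.14965) = 1.25386.
True dip = arctan(1.25386) = 51.4°, dipping toward SSW (azimuth ≈ 211°).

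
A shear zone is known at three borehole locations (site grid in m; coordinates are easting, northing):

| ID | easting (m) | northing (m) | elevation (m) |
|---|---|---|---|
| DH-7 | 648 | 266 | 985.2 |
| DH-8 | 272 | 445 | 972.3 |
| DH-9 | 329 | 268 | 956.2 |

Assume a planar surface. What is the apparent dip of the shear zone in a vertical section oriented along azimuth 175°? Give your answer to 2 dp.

Let the plane be z = a·easting + b·northing + c.
DH-8−DH-7: −376a + 179b = −12.9;  DH-9−DH-7: −319a + 2b = −29.
Solving gives a = 0.09166, b = 0.12048.
Unit vector along 175° is (sin 175°, cos 175°) = (0.0872, -0.9962).
Slope in that direction = a·(0.0872) + b·(-0.9962) = −0.11203.
Apparent dip = arctan|0.11203| = 6.39° (true dip is 8.6°, so apparent ≤ true as expected).

6.39°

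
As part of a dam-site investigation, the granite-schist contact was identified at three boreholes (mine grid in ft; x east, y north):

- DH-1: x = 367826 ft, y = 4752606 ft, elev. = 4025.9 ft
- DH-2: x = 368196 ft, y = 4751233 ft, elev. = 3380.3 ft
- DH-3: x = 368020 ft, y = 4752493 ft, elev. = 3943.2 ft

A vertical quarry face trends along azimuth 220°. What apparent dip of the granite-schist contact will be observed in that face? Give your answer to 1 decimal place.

11.7°

Let the plane be z = a·x + b·y + c.
DH-2−DH-1: 370a − 1373b = −645.6;  DH-3−DH-1: 194a − 113b = −82.7.
Solving gives a = −0.18078, b = 0.42149.
Unit vector along 220° is (sin 220°, cos 220°) = (-0.6428, -0.7660).
Slope in that direction = a·(-0.6428) + b·(-0.7660) = −0.20668.
Apparent dip = arctan|0.20668| = 11.7° (true dip is 24.6°, so apparent ≤ true as expected).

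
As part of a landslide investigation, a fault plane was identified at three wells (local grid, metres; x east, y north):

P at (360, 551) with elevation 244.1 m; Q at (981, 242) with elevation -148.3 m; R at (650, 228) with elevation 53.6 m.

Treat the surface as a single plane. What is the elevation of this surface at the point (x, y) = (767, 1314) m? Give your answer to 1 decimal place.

Let the plane be z = a·x + b·y + c.
Q−P: 621a − 309b = −392.4;  R−P: 290a − 323b = −190.5.
Solving gives a = −0.611687, b = 0.040591.
Then c = 244.1 − a·360 − b·551 = 441.94.
At (767, 1314): z = −469.2 + 53.3 + 441.94 = 26.1 m.

26.1 m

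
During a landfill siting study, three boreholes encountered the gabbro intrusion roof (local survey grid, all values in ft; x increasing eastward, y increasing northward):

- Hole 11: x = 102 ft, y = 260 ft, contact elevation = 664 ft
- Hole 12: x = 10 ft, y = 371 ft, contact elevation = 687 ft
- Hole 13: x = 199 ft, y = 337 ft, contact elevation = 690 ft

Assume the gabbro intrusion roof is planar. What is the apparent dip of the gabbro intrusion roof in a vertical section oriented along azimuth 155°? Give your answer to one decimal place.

Two edge vectors: Hole 11→Hole 12 = (-92, 111, 23), Hole 11→Hole 13 = (97, 77, 26).
Normal n = (Hole 11→Hole 12) × (Hole 11→Hole 13) = (1115, 4623, -17851).
So ∂z/∂x = −n_x/n_z = 0.06246 and ∂z/∂y = −n_y/n_z = 0.25898.
Unit vector along 155° is (sin 155°, cos 155°) = (0.4226, -0.9063).
Slope in that direction = a·(0.4226) + b·(-0.9063) = −0.20832.
Apparent dip = arctan|0.20832| = 11.8° (true dip is 14.9°, so apparent ≤ true as expected).

11.8°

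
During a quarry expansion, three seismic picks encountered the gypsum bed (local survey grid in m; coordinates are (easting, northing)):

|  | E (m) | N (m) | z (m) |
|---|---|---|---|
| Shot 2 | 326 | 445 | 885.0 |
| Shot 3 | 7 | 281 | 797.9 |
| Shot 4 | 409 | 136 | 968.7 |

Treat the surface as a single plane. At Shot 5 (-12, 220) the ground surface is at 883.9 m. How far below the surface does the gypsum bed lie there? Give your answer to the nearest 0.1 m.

82.3 m

Let the plane be z = a·E + b·N + c.
Shot 3−Shot 2: −319a − 164b = −87.1;  Shot 4−Shot 2: 83a − 309b = 83.7.
Solving gives a = 0.36227, b = −0.17356.
Then c = 885 − a·326 − b·445 = 844.14.
At (-12, 220): z_contact = −4.35 − 38.18 + 844.14 = 801.60 m.
Depth below ground = 883.9 − 801.60 = 82.3 m.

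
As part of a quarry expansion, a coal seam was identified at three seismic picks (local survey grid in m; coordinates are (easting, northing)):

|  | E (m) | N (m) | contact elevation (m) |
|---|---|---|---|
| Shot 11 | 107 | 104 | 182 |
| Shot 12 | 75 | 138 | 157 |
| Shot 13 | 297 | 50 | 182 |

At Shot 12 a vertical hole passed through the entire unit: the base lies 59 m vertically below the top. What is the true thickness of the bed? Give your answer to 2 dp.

40.82 m

Let the plane be z = a·E + b·N + c.
Shot 12−Shot 11: −32a + 34b = −25;  Shot 13−Shot 11: 190a − 54b = 0.
Solving gives a = −0.28529, b = −1.00380.
|∇z| = √(a²+b²) = 1.04356, so dip δ = arctan(1.04356) = 46.22°.
True thickness = vertical thickness × cos δ = 59 × cos 46.22° = 40.82 m.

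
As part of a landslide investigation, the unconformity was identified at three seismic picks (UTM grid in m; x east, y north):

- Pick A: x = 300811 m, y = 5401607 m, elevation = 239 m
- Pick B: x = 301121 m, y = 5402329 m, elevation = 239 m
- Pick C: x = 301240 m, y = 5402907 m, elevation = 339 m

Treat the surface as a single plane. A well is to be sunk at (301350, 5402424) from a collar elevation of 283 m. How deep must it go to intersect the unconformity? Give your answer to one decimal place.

Two edge vectors: Pick A→Pick B = (310, 722, 0), Pick A→Pick C = (429, 1300, 100).
Normal n = (Pick A→Pick B) × (Pick A→Pick C) = (72200, -31000, 93262).
So ∂z/∂x = −n_x/n_z = −0.774163110 and ∂z/∂y = −n_y/n_z = 0.332396903.
Intercept c from Pick A: 239 + 232876.78 − 1795477.44 = −1562361.66.
At (301350, 5402424): z_contact = −233294.05 + 1795749.01 − 1562361.66 = 93.29 m.
Depth below ground = 283 − 93.29 = 189.7 m.

189.7 m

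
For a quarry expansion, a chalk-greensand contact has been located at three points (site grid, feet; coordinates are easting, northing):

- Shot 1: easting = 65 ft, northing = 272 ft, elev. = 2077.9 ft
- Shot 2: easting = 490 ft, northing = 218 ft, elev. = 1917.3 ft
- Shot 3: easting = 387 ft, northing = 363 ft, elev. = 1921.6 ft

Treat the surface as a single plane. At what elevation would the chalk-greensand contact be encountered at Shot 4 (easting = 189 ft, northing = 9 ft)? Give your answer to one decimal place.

Two edge vectors: Shot 1→Shot 2 = (425, -54, -160.6), Shot 1→Shot 3 = (322, 91, -156.3).
Normal n = (Shot 1→Shot 2) × (Shot 1→Shot 3) = (23054.8, 14714.3, 56063).
So ∂z/∂easting = −n_x/n_z = −0.41123 and ∂z/∂northing = −n_y/n_z = −0.26246.
Intercept c from Shot 1: 2077.9 + 26.73 + 71.39 = 2176.02.
At (189, 9): z = −77.7 − 2.4 + 2176.02 = 2095.9 ft.

2095.9 ft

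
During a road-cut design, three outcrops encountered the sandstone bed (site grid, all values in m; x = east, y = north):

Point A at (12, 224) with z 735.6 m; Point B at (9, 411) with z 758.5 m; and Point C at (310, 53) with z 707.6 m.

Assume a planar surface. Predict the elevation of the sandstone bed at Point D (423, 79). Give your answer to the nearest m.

Let the plane be z = a·x + b·y + c.
Point B−Point A: −3a + 187b = 22.9;  Point C−Point A: 298a − 171b = −28.
Solving gives a = −0.02391, b = 0.12208.
Then c = 735.6 − a·12 − b·224 = 708.54.
At (423, 79): z = −10.1 + 9.6 + 708.54 = 708.1 m.

708 m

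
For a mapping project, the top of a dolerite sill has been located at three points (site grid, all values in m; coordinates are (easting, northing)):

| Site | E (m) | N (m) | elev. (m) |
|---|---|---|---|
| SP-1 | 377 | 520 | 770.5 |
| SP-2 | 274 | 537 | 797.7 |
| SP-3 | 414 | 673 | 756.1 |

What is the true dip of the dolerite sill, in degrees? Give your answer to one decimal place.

15.1°

Let the plane be z = a·E + b·N + c.
SP-2−SP-1: −103a + 17b = 27.2;  SP-3−SP-1: 37a + 153b = −14.4.
Solving gives a = −0.26888, b = −0.02909.
Gradient magnitude |∇z| = √(a² + b²) = √(0.07230 + 0.00085) = 0.27045.
True dip = arctan(0.27045) = 15.1°, dipping toward E (azimuth ≈ 084°).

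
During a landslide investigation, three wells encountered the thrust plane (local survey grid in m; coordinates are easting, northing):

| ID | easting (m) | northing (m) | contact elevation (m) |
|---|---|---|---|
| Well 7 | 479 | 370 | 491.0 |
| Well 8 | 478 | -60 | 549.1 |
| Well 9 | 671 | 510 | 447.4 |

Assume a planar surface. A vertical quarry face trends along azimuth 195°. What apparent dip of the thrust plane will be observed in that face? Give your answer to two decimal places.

9.29°

Let the plane be z = a·easting + b·northing + c.
Well 8−Well 7: −1a − 430b = 58.1;  Well 9−Well 7: 192a + 140b = −43.6.
Solving gives a = −0.12878, b = −0.13482.
Unit vector along 195° is (sin 195°, cos 195°) = (-0.2588, -0.9659).
Slope in that direction = a·(-0.2588) + b·(-0.9659) = 0.16355.
Apparent dip = arctan|0.16355| = 9.29° (true dip is 10.6°, so apparent ≤ true as expected).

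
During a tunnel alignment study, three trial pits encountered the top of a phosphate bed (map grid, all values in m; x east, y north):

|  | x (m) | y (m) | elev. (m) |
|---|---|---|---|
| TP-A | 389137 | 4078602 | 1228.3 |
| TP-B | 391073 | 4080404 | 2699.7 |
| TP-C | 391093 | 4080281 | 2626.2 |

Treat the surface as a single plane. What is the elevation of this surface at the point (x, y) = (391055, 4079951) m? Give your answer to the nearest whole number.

Let the plane be z = a·x + b·y + c.
TP-B−TP-A: 1936a + 1802b = 1471.4;  TP-C−TP-A: 1956a + 1679b = 1397.9.
Solving gives a = 0.17702722, b = 0.62634589.
Then c = 1228.3 − a·389137 − b·4078602 = −2622275.14.
At (391055, 4079951): z = 69227.4 + 2555460.5 − 2622275.14 = 2412.8 m.

2413 m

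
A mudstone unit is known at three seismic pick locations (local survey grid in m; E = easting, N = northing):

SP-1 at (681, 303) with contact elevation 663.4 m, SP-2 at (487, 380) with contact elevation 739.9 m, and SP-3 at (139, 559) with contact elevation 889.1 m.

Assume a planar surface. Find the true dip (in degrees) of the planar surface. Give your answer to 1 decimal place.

Let the plane be z = a·E + b·N + c.
SP-2−SP-1: −194a + 77b = 76.5;  SP-3−SP-1: −542a + 256b = 225.7.
Solving gives a = −0.27807, b = 0.29291.
Gradient magnitude |∇z| = √(a² + b²) = √(0.07732 + 0.08580) = 0.40388.
True dip = arctan(0.40388) = 22.0°, dipping toward SE (azimuth ≈ 136°).

22.0°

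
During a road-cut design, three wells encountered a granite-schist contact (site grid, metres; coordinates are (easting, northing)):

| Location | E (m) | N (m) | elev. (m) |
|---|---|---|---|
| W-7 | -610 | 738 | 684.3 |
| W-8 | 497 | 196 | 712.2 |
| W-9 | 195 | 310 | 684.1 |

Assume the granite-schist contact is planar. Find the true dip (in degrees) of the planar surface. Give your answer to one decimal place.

Two edge vectors: W-7→W-8 = (1107, -542, 27.9), W-7→W-9 = (805, -428, -0.2).
Normal n = (W-7→W-8) × (W-7→W-9) = (12049.6, 22680.9, -37486).
So ∂z/∂E = −n_x/n_z = 0.32144 and ∂z/∂N = −n_y/n_z = 0.60505.
Gradient magnitude |∇z| = √(a² + b²) = √(0.10333 + 0.36609) = 0.68514.
True dip = arctan(0.68514) = 34.4°, dipping toward SSW (azimuth ≈ 208°).

34.4°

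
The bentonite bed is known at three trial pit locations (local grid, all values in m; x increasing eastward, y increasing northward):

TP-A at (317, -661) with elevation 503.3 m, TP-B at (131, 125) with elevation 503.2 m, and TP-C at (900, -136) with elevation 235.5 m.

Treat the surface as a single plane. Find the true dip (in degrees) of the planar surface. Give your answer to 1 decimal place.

Let the plane be z = a·x + b·y + c.
TP-B−TP-A: −186a + 786b = −0.1;  TP-C−TP-A: 583a + 525b = −267.8.
Solving gives a = −0.37856, b = −0.08971.
Gradient magnitude |∇z| = √(a² + b²) = √(0.14331 + 0.00805) = 0.38905.
True dip = arctan(0.38905) = 21.3°, dipping toward ENE (azimuth ≈ 077°).

21.3°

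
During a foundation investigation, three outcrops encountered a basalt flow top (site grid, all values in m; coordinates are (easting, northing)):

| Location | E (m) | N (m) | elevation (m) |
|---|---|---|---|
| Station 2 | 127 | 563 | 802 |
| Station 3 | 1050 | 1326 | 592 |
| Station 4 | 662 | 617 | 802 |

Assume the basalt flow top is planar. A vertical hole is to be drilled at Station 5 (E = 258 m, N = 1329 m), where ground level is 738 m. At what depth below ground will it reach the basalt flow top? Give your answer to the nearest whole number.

Two edge vectors: Station 2→Station 3 = (923, 763, -210), Station 2→Station 4 = (535, 54, 0).
Normal n = (Station 2→Station 3) × (Station 2→Station 4) = (11340, -112350, -358363).
So ∂z/∂E = −n_x/n_z = 0.03164 and ∂z/∂N = −n_y/n_z = −0.31351.
Intercept c from Station 2: 802 − 4.02 + 176.51 = 974.49.
At (258, 1329): z_contact = 8.2 − 416.7 + 974.49 = 566.0 m.
Depth below ground = 738 − 566.0 = 172 m.

172 m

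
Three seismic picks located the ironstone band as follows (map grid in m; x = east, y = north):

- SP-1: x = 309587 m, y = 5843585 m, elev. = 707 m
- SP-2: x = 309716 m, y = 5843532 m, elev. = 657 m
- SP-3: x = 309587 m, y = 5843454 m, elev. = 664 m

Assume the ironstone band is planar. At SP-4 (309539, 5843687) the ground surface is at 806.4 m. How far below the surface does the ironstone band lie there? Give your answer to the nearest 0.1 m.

53.8 m

Let the plane be z = a·x + b·y + c.
SP-2−SP-1: 129a − 53b = −50;  SP-3−SP-1: 0a − 131b = −43.
Solving gives a = −0.252736848, b = 0.328244275.
Then c = 707 − a·309587 − b·5843585 = −1839172.28.
At (309539, 5843687): z_contact = −78231.91 + 1918156.80 − 1839172.28 = 752.61 m.
Depth below ground = 806.4 − 752.61 = 53.8 m.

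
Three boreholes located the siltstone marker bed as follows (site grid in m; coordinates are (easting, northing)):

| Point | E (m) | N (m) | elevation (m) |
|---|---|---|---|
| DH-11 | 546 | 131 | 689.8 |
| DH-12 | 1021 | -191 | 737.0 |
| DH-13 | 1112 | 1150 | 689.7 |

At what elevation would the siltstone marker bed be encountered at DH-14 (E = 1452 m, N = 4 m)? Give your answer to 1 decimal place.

Two edge vectors: DH-11→DH-12 = (475, -322, 47.2), DH-11→DH-13 = (566, 1019, -0.1).
Normal n = (DH-11→DH-12) × (DH-11→DH-13) = (-48064.6, 26762.7, 666277).
So ∂z/∂E = −n_x/n_z = 0.072139 and ∂z/∂N = −n_y/n_z = −0.040168.
Intercept c from DH-11: 689.8 − 39.39 + 5.26 = 655.67.
At (1452, 4): z = 104.7 − 0.2 + 655.67 = 760.3 m.

760.3 m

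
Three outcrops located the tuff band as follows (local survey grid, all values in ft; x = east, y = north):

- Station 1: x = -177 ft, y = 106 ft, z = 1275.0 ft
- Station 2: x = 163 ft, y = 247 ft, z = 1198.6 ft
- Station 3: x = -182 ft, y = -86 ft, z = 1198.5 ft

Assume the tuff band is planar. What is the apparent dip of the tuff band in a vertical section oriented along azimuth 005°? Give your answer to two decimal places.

20.45°

Two edge vectors: Station 1→Station 2 = (340, 141, -76.4), Station 1→Station 3 = (-5, -192, -76.5).
Normal n = (Station 1→Station 2) × (Station 1→Station 3) = (-25455.3, 26392, -64575).
So ∂z/∂x = −n_x/n_z = −0.39420 and ∂z/∂y = −n_y/n_z = 0.40870.
Unit vector along 005° is (sin 5°, cos 5°) = (0.0872, 0.9962).
Slope in that direction = a·(0.0872) + b·(0.9962) = 0.37279.
Apparent dip = arctan|0.37279| = 20.45° (true dip is 29.6°, so apparent ≤ true as expected).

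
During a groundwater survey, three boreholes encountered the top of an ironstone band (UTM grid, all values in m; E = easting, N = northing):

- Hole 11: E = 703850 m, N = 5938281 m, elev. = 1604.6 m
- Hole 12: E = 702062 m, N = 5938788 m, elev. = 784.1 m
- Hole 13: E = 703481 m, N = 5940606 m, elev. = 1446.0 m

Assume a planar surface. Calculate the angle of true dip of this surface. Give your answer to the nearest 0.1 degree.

24.7°

Two edge vectors: Hole 11→Hole 12 = (-1788, 507, -820.5), Hole 11→Hole 13 = (-369, 2325, -158.6).
Normal n = (Hole 11→Hole 12) × (Hole 11→Hole 13) = (1827252.3, 19187.7, -3970017).
So ∂z/∂E = −n_x/n_z = 0.46026 and ∂z/∂N = −n_y/n_z = 0.00483.
Gradient magnitude |∇z| = √(a² + b²) = √(0.21184 + 0.00002) = 0.46029.
True dip = arctan(0.46029) = 24.7°, dipping toward W (azimuth ≈ 269°).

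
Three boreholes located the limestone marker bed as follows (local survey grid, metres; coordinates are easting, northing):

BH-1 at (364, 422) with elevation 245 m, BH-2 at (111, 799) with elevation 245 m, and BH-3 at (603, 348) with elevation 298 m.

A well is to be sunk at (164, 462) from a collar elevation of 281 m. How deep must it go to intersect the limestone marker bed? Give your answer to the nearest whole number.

Two edge vectors: BH-1→BH-2 = (-253, 377, 0), BH-1→BH-3 = (239, -74, 53).
Normal n = (BH-1→BH-2) × (BH-1→BH-3) = (19981, 13409, -71381).
So ∂z/∂easting = −n_x/n_z = 0.27992 and ∂z/∂northing = −n_y/n_z = 0.18785.
Intercept c from BH-1: 245 − 101.89 − 79.27 = 63.84.
At (164, 462): z_contact = 45.9 + 86.8 + 63.84 = 196.5 m.
Depth below ground = 281 − 196.5 = 84 m.

84 m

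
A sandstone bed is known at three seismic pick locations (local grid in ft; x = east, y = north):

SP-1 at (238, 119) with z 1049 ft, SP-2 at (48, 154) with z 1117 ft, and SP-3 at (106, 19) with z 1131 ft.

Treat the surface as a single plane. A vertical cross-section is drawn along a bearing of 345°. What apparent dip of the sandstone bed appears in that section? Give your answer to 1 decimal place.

9.3°

Let the plane be z = a·x + b·y + c.
SP-2−SP-1: −190a + 35b = 68;  SP-3−SP-1: −132a − 100b = 82.
Solving gives a = −0.40940, b = −0.27959.
Unit vector along 345° is (sin 345°, cos 345°) = (-0.2588, 0.9659).
Slope in that direction = a·(-0.2588) + b·(0.9659) = −0.16411.
Apparent dip = arctan|0.16411| = 9.3° (true dip is 26.4°, so apparent ≤ true as expected).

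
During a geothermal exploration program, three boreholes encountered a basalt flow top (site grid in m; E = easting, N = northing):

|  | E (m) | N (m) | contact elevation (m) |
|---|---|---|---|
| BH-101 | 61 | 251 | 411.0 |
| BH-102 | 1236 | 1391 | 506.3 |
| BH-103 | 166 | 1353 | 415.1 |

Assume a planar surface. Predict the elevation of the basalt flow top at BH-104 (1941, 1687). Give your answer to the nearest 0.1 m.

Let the plane be z = a·E + b·N + c.
BH-102−BH-101: 1175a + 1140b = 95.3;  BH-103−BH-101: 105a + 1102b = 4.1.
Solving gives a = 0.085390, b = −0.004416.
Then c = 411 − a·61 − b·251 = 406.90.
At (1941, 1687): z = 165.7 − 7.4 + 406.90 = 565.2 m.

565.2 m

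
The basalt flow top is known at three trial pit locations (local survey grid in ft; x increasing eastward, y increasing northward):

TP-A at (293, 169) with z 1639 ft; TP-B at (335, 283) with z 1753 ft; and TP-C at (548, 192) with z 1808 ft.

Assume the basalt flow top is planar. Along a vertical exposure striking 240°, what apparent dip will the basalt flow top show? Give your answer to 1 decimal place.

42.1°

Let the plane be z = a·x + b·y + c.
TP-B−TP-A: 42a + 114b = 114;  TP-C−TP-A: 255a + 23b = 169.
Solving gives a = 0.59223, b = 0.78181.
Unit vector along 240° is (sin 240°, cos 240°) = (-0.8660, -0.5000).
Slope in that direction = a·(-0.8660) + b·(-0.5000) = −0.90379.
Apparent dip = arctan|0.90379| = 42.1° (true dip is 44.4°, so apparent ≤ true as expected).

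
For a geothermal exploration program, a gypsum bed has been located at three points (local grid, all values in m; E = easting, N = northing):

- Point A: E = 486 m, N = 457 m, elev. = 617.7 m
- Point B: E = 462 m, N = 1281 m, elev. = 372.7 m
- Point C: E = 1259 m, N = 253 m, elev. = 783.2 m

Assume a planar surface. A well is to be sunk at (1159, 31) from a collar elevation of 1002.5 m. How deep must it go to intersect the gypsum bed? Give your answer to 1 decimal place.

167.8 m

Two edge vectors: Point A→Point B = (-24, 824, -245), Point A→Point C = (773, -204, 165.5).
Normal n = (Point A→Point B) × (Point A→Point C) = (86392, -185413, -632056).
So ∂z/∂E = −n_x/n_z = 0.136684 and ∂z/∂N = −n_y/n_z = −0.293349.
Intercept c from Point A: 617.7 − 66.43 + 134.06 = 685.33.
At (1159, 31): z_contact = 158.42 − 9.09 + 685.33 = 834.66 m.
Depth below ground = 1002.5 − 834.66 = 167.8 m.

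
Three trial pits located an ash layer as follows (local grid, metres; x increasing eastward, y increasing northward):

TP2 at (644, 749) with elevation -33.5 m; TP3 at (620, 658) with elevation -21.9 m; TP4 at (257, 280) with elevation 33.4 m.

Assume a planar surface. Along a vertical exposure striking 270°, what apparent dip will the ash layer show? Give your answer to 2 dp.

1.55°

Let the plane be z = a·x + b·y + c.
TP3−TP2: −24a − 91b = 11.6;  TP4−TP2: −387a − 469b = 66.9.
Solving gives a = −0.02702, b = −0.12035.
Unit vector along 270° is (sin 270°, cos 270°) = (-1.0000, -0.0000).
Slope in that direction = a·(-1.0000) + b·(-0.0000) = 0.02702.
Apparent dip = arctan|0.02702| = 1.55° (true dip is 7.0°, so apparent ≤ true as expected).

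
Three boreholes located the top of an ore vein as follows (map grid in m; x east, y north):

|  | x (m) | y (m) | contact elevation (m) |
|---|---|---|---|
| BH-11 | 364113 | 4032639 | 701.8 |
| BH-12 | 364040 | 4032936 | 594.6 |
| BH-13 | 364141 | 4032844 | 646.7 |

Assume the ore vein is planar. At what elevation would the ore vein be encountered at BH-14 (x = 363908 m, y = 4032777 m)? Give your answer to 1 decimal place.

Two edge vectors: BH-11→BH-12 = (-73, 297, -107.2), BH-11→BH-13 = (28, 205, -55.1).
Normal n = (BH-11→BH-12) × (BH-11→BH-13) = (5611.3, -7023.9, -23281).
So ∂z/∂x = −n_x/n_z = 0.241024870 and ∂z/∂y = −n_y/n_z = −0.301700958.
Intercept c from BH-11: 701.8 − 87760.29 + 1216651.05 = 1129592.56.
At (363908, 4032777): z = 87710.9 − 1216692.7 + 1129592.56 = 610.8 m.

610.8 m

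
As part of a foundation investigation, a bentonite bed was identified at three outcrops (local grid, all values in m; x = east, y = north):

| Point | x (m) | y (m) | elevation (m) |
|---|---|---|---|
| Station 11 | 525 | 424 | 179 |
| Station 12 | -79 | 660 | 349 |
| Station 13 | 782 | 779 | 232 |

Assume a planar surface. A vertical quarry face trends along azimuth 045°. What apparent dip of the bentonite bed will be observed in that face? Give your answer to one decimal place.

4.1°

Let the plane be z = a·x + b·y + c.
Station 12−Station 11: −604a + 236b = 170;  Station 13−Station 11: 257a + 355b = 53.
Solving gives a = −0.17393, b = 0.27521.
Unit vector along 045° is (sin 45°, cos 45°) = (0.7071, 0.7071).
Slope in that direction = a·(0.7071) + b·(0.7071) = 0.07162.
Apparent dip = arctan|0.07162| = 4.1° (true dip is 18.0°, so apparent ≤ true as expected).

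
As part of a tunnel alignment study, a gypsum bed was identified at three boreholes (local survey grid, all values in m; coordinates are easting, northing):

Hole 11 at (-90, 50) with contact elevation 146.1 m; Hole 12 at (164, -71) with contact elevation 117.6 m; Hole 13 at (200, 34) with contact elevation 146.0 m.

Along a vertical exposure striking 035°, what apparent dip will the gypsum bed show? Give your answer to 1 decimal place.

Let the plane be z = a·easting + b·northing + c.
Hole 12−Hole 11: 254a − 121b = −28.5;  Hole 13−Hole 11: 290a − 16b = −0.1.
Solving gives a = 0.01431, b = 0.26557.
Unit vector along 035° is (sin 35°, cos 35°) = (0.5736, 0.8192).
Slope in that direction = a·(0.5736) + b·(0.8192) = 0.22575.
Apparent dip = arctan|0.22575| = 12.7° (true dip is 14.9°, so apparent ≤ true as expected).

12.7°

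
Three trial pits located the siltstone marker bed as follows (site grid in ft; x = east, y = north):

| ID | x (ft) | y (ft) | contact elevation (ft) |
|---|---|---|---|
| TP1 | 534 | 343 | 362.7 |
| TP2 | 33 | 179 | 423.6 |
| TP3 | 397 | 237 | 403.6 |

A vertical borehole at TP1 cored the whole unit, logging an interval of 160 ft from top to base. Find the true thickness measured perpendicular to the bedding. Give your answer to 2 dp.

148.73 ft

Two edge vectors: TP1→TP2 = (-501, -164, 60.9), TP1→TP3 = (-137, -106, 40.9).
Normal n = (TP1→TP2) × (TP1→TP3) = (-252.2, 12147.6, 30638).
So ∂z/∂x = −n_x/n_z = 0.00823 and ∂z/∂y = −n_y/n_z = −0.39649.
|∇z| = √(a²+b²) = 0.39657, so dip δ = arctan(0.39657) = 21.63°.
True thickness = vertical thickness × cos δ = 160 × cos 21.63° = 148.73 ft.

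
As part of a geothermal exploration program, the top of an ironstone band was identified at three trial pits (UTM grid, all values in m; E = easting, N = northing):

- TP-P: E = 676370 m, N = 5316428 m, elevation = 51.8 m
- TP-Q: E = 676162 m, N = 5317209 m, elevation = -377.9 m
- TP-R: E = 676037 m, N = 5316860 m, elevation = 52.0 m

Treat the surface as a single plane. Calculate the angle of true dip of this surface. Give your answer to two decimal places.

54.03°

Let the plane be z = a·E + b·N + c.
TP-Q−TP-P: −208a + 781b = −429.7;  TP-R−TP-P: −333a + 432b = 0.2.
Solving gives a = −1.09147, b = −0.84088.
Gradient magnitude |∇z| = √(a² + b²) = √(1.19130 + 0.70708) = 1.37782.
True dip = arctan(1.37782) = 54.03°, dipping toward NE (azimuth ≈ 052°).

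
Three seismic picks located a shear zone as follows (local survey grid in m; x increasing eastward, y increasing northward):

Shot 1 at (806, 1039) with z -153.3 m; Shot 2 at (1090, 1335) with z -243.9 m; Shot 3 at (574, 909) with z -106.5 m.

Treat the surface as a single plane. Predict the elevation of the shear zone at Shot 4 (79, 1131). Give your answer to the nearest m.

Two edge vectors: Shot 1→Shot 2 = (284, 296, -90.6), Shot 1→Shot 3 = (-232, -130, 46.8).
Normal n = (Shot 1→Shot 2) × (Shot 1→Shot 3) = (2074.8, 7728, 31752).
So ∂z/∂x = −n_x/n_z = −0.06534 and ∂z/∂y = −n_y/n_z = −0.24339.
Intercept c from Shot 1: -153.3 + 52.67 + 252.88 = 152.25.
At (79, 1131): z = −5.2 − 275.3 + 152.25 = -128.2 m.

-128 m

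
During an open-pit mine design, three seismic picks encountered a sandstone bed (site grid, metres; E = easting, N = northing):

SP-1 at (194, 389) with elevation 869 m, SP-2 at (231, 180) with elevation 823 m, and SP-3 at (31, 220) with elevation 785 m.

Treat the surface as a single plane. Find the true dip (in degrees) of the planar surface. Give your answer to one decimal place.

19.7°

Let the plane be z = a·E + b·N + c.
SP-2−SP-1: 37a − 209b = −46;  SP-3−SP-1: −163a − 169b = −84.
Solving gives a = 0.24261, b = 0.26305.
Gradient magnitude |∇z| = √(a² + b²) = √(0.05886 + 0.06919) = 0.35784.
True dip = arctan(0.35784) = 19.7°, dipping toward SW (azimuth ≈ 223°).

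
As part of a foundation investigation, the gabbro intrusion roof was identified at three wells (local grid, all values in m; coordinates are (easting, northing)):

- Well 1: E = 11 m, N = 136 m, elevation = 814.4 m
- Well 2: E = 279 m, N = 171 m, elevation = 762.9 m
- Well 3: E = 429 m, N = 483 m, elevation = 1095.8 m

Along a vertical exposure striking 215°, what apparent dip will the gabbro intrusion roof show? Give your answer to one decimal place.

Two edge vectors: Well 1→Well 2 = (268, 35, -51.5), Well 1→Well 3 = (418, 347, 281.4).
Normal n = (Well 1→Well 2) × (Well 1→Well 3) = (27719.5, -96942.2, 78366).
So ∂z/∂E = −n_x/n_z = −0.35372 and ∂z/∂N = −n_y/n_z = 1.23704.
Unit vector along 215° is (sin 215°, cos 215°) = (-0.5736, -0.8192).
Slope in that direction = a·(-0.5736) + b·(-0.8192) = −0.81044.
Apparent dip = arctan|0.81044| = 39.0° (true dip is 52.1°, so apparent ≤ true as expected).

39.0°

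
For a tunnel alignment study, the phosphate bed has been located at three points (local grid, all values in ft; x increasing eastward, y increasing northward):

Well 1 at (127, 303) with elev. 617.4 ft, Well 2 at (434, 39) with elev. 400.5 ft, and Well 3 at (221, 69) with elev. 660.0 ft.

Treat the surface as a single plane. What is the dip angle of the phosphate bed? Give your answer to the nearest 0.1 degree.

Let the plane be z = a·x + b·y + c.
Well 2−Well 1: 307a − 264b = −216.9;  Well 3−Well 1: 94a − 234b = 42.6.
Solving gives a = −1.31855, b = −0.71173.
Gradient magnitude |∇z| = √(a² + b²) = √(1.73858 + 0.50655) = 1.49838.
True dip = arctan(1.49838) = 56.3°, dipping toward ENE (azimuth ≈ 062°).

56.3°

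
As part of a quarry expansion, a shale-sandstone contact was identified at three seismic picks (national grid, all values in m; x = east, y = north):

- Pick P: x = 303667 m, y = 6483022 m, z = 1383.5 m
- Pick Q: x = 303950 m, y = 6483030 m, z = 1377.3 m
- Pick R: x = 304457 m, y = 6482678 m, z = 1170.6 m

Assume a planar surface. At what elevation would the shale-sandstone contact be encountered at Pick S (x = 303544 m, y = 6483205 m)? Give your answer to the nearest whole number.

1486 m

Two edge vectors: Pick P→Pick Q = (283, 8, -6.2), Pick P→Pick R = (790, -344, -212.9).
Normal n = (Pick P→Pick Q) × (Pick P→Pick R) = (-3836, 55352.7, -103672).
So ∂z/∂x = −n_x/n_z = −0.03700131 and ∂z/∂y = −n_y/n_z = 0.53392141.
Intercept c from Pick P: 1383.5 + 11236.08 − 3461424.22 = −3448804.64.
At (303544, 6483205): z = −11231.5 + 3461521.9 − 3448804.64 = 1485.8 m.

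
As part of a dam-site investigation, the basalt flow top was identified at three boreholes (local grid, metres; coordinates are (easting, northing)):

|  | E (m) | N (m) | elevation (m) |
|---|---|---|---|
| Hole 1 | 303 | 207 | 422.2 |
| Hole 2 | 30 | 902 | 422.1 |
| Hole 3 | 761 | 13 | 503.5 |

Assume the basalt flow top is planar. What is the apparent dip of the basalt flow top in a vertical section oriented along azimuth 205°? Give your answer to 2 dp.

9.40°

Let the plane be z = a·E + b·N + c.
Hole 2−Hole 1: −273a + 695b = −0.1;  Hole 3−Hole 1: 458a − 194b = 81.3.
Solving gives a = 0.21287, b = 0.08347.
Unit vector along 205° is (sin 205°, cos 205°) = (-0.4226, -0.9063).
Slope in that direction = a·(-0.4226) + b·(-0.9063) = −0.16561.
Apparent dip = arctan|0.16561| = 9.40° (true dip is 12.9°, so apparent ≤ true as expected).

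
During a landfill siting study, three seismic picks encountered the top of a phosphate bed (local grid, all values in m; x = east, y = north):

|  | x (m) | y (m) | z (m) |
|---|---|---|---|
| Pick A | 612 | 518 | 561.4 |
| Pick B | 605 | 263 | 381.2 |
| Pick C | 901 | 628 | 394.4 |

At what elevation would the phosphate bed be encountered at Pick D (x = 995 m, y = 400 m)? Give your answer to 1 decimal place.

147.5 m

Two edge vectors: Pick A→Pick B = (-7, -255, -180.2), Pick A→Pick C = (289, 110, -167).
Normal n = (Pick A→Pick B) × (Pick A→Pick C) = (62407, -53246.8, 72925).
So ∂z/∂x = −n_x/n_z = −0.85577 and ∂z/∂y = −n_y/n_z = 0.73016.
Intercept c from Pick A: 561.4 + 523.73 − 378.22 = 706.91.
At (995, 400): z = −851.5 + 292.1 + 706.91 = 147.5 m.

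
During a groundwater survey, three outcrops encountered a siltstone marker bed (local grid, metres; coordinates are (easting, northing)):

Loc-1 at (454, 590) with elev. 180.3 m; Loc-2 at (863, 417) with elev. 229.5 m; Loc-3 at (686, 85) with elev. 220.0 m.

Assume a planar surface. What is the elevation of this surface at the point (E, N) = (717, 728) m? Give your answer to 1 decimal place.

Let the plane be z = a·E + b·N + c.
Loc-2−Loc-1: 409a − 173b = 49.2;  Loc-3−Loc-1: 232a − 505b = 39.7.
Solving gives a = 0.10803, b = −0.02898.
Then c = 180.3 − a·454 − b·590 = 148.35.
At (717, 728): z = 77.5 − 21.1 + 148.35 = 204.7 m.

204.7 m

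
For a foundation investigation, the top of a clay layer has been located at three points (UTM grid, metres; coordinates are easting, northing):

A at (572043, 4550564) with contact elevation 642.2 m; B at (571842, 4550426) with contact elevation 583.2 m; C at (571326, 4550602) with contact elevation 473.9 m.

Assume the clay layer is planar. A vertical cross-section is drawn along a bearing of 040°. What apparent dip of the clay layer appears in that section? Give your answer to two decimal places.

12.11°

Let the plane be z = a·easting + b·northing + c.
B−A: −201a − 138b = −59;  C−A: −717a + 38b = −168.3.
Solving gives a = 0.23894, b = 0.07951.
Unit vector along 040° is (sin 40°, cos 40°) = (0.6428, 0.7660).
Slope in that direction = a·(0.6428) + b·(0.7660) = 0.21450.
Apparent dip = arctan|0.21450| = 12.11° (true dip is 14.1°, so apparent ≤ true as expected).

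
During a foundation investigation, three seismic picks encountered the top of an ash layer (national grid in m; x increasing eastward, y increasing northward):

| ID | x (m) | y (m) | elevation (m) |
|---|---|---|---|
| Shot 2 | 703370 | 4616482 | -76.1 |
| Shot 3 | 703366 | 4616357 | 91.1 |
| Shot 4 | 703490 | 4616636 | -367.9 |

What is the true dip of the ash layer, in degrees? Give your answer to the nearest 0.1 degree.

Let the plane be z = a·x + b·y + c.
Shot 3−Shot 2: −4a − 125b = 167.2;  Shot 4−Shot 2: 120a + 154b = −291.8.
Solving gives a = −0.74570, b = −1.31374.
Gradient magnitude |∇z| = √(a² + b²) = √(0.55607 + 1.72591) = 1.51062.
True dip = arctan(1.51062) = 56.5°, dipping toward NNE (azimuth ≈ 030°).

56.5°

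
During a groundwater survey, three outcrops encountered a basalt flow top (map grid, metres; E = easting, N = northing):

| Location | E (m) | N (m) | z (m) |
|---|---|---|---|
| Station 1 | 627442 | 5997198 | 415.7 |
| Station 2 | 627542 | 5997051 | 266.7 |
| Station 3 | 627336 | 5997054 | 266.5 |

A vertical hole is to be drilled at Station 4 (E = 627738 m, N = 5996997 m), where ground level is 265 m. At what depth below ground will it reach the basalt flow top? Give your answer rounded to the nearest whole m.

51 m

Two edge vectors: Station 1→Station 2 = (100, -147, -149), Station 1→Station 3 = (-106, -144, -149.2).
Normal n = (Station 1→Station 2) × (Station 1→Station 3) = (476.4, 30714, -29982).
So ∂z/∂E = −n_x/n_z = 0.01588953 and ∂z/∂N = −n_y/n_z = 1.02441465.
Intercept c from Station 1: 415.7 − 9969.76 − 6143617.48 = −6153171.54.
At (627738, 5996997): z_contact = 9974.5 + 6143411.6 − 6153171.54 = 214.5 m.
Depth below ground = 265 − 214.5 = 51 m.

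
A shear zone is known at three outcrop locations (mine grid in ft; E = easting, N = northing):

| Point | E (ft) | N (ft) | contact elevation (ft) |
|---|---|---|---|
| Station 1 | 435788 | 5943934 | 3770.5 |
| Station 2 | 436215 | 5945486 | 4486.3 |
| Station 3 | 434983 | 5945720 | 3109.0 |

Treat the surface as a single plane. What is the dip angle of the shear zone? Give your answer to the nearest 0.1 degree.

49.1°

Two edge vectors: Station 1→Station 2 = (427, 1552, 715.8), Station 1→Station 3 = (-805, 1786, -661.5).
Normal n = (Station 1→Station 2) × (Station 1→Station 3) = (-2305066.8, -293758.5, 2011982).
So ∂z/∂E = −n_x/n_z = 1.14567 and ∂z/∂N = −n_y/n_z = 0.14600.
Gradient magnitude |∇z| = √(a² + b²) = √(1.31256 + 0.02132) = 1.15494.
True dip = arctan(1.15494) = 49.1°, dipping toward W (azimuth ≈ 263°).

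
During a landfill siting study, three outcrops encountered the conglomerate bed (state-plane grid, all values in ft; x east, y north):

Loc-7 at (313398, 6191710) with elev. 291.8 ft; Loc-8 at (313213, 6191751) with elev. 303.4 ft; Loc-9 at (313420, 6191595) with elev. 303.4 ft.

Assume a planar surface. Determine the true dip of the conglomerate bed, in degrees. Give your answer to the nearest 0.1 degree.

8.4°

Two edge vectors: Loc-7→Loc-8 = (-185, 41, 11.6), Loc-7→Loc-9 = (22, -115, 11.6).
Normal n = (Loc-7→Loc-8) × (Loc-7→Loc-9) = (1809.6, 2401.2, 20373).
So ∂z/∂x = −n_x/n_z = −0.08882 and ∂z/∂y = −n_y/n_z = −0.11786.
Gradient magnitude |∇z| = √(a² + b²) = √(0.00789 + 0.01389) = 0.14758.
True dip = arctan(0.14758) = 8.4°, dipping toward NE (azimuth ≈ 037°).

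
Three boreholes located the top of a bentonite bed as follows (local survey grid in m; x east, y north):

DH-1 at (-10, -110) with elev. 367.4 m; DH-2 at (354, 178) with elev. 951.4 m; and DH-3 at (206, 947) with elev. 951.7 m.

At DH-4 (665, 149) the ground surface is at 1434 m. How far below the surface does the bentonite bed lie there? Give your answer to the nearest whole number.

Two edge vectors: DH-1→DH-2 = (364, 288, 584), DH-1→DH-3 = (216, 1057, 584.3).
Normal n = (DH-1→DH-2) × (DH-1→DH-3) = (-449009.6, -86541.2, 322540).
So ∂z/∂x = −n_x/n_z = 1.39211 and ∂z/∂y = −n_y/n_z = 0.26831.
Intercept c from DH-1: 367.4 + 13.92 + 29.51 = 410.84.
At (665, 149): z_contact = 925.7 + 40.0 + 410.84 = 1376.6 m.
Depth below ground = 1434 − 1376.6 = 57 m.

57 m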